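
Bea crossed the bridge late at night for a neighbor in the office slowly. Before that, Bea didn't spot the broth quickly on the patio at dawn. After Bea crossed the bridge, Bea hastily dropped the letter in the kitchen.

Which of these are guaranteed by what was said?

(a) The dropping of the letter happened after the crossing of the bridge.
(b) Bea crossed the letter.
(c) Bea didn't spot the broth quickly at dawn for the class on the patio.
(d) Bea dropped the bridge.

(a) Entailed — the narrative places the crossing before the dropping.
(b) Not entailed — Bea crossed the bridge, not the letter; the letter belongs to the dropping event.
(c) Entailed — under negation, adding a further restriction is entailed: if no such spotting event occurred, none occurred for the class either.
(d) Not entailed — Bea dropped the letter, not the bridge; the bridge belongs to the crossing event.

(a), (c)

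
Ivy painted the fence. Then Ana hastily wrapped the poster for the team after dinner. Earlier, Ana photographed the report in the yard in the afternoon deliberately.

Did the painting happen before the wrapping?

yes

The narrative orders the painting before the wrapping.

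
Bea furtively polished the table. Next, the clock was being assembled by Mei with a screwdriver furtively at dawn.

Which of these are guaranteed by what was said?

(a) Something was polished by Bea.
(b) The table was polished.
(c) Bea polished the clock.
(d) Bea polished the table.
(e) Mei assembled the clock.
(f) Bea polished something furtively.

(a) Entailed — this follows by dropping conjuncts from the polishing event's description.
(b) Entailed — dropping 'furtively' and generalizing the agent leaves a sub-description the original still satisfies.
(c) Not entailed — Bea polished the table, not the clock; the clock belongs to the assembling event.
(d) Entailed — the original entails any weakening of itself; this just drops 'furtively'.
(e) Not entailed — 'was assembling' is progressive on an accomplishment; it does not entail the completed 'assembled'.
(f) Entailed — this follows by dropping conjuncts from the polishing event's description.

(a), (b), (d), (f)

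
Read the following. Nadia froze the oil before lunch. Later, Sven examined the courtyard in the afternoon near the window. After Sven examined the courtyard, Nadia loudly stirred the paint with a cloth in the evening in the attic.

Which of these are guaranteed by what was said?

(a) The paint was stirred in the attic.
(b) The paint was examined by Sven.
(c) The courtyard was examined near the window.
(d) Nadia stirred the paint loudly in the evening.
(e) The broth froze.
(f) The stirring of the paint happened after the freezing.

(a), (c), (d), (f)

(a) Entailed — this follows by dropping conjuncts from the stirring event's description.
(b) Not entailed — Sven examined the courtyard, not the paint; the paint belongs to the stirring event.
(c) Entailed — every conjunct here is already in the original examining event.
(d) Entailed — the original entails any weakening of itself; this just drops 'in the attic', 'with a cloth'.
(e) Not entailed — the oil is what froze, not the broth.
(f) Entailed — the narrative places the freezing before the stirring.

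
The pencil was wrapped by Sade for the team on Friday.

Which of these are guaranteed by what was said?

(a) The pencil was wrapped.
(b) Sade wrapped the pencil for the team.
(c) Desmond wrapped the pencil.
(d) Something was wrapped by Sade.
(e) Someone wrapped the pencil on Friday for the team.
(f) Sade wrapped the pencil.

(a), (b), (d), (e), (f)

(a) Entailed — the original entails any weakening of itself; this just drops 'on Friday', 'for the team' and generalizes the agent.
(b) Entailed — dropping 'on Friday' leaves a sub-description the original still satisfies.
(c) Not entailed — the passage has Sade wrapping the pencil, not Desmond.
(d) Entailed — every conjunct here is already in the original wrapping event.
(e) Entailed — this follows by dropping conjuncts from the wrapping event's description.
(f) Entailed — dropping 'on Friday', 'for the team' leaves a sub-description the original still satisfies.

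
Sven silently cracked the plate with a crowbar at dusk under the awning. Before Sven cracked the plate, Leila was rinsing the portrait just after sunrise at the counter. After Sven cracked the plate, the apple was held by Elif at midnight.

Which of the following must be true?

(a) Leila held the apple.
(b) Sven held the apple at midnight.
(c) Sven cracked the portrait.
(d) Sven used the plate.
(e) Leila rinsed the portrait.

(a) Not entailed — the passage has Elif holding the apple, not Leila.
(b) Not entailed — the passage has Elif holding the apple, not Sven.
(c) Not entailed — Sven cracked the plate, not the portrait; the portrait belongs to the rinsing event.
(d) Not entailed — the plate is the patient, not an instrument — Sven used a crowbar.
(e) Entailed — 'rinse' is an activity; 'was rinsing' entails that some rinsing happened, so 'rinsed' holds.

(e)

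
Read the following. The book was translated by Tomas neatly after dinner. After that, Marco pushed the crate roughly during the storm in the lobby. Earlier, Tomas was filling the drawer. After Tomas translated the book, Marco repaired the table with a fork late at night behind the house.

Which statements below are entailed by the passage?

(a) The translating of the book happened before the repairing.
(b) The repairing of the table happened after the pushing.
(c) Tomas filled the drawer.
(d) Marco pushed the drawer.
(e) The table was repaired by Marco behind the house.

(a), (e)

(a) Entailed — the narrative places the translating before the repairing.
(b) Not entailed — the narrative doesn't order the pushing relative to the repairing.
(c) Not entailed — 'was filling' is progressive on an accomplishment; it does not entail the completed 'filled'.
(d) Not entailed — Marco pushed the crate, not the drawer; the drawer belongs to the filling event.
(e) Entailed — every conjunct here is already in the original repairing event.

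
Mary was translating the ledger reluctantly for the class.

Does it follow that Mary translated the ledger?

'was translating' is progressive; for an accomplishment like 'translate the ledger', it doesn't entail completion.

no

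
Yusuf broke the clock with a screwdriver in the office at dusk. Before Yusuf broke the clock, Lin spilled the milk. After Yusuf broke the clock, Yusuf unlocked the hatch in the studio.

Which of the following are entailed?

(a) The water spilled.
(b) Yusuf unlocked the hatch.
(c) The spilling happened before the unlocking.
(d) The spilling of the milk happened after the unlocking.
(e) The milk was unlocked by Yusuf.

(b), (c)

(a) Not entailed — the milk is what spilled, not the water.
(b) Entailed — dropping 'in the studio' leaves a sub-description the original still satisfies.
(c) Entailed — the narrative places the spilling before the unlocking.
(d) Not entailed — the narrative places the spilling before the unlocking, not after.
(e) Not entailed — Yusuf unlocked the hatch, not the milk; the milk belongs to the spilling event.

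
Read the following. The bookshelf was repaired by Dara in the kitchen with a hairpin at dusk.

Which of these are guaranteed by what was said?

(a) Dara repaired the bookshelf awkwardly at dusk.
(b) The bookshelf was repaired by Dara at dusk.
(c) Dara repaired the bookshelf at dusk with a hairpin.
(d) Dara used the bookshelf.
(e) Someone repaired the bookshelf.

(a) Not entailed — 'awkwardly' adds information not in the original event.
(b) Entailed — the original entails any weakening of itself; this just drops 'in the kitchen', 'with a hairpin'.
(c) Entailed — the original entails any weakening of itself; this just drops 'in the kitchen'.
(d) Not entailed — the bookshelf is the patient, not an instrument — Dara used a hairpin.
(e) Entailed — the original entails any weakening of itself; this just drops 'in the kitchen', 'at dusk', 'with a hairpin' and generalizes the agent.

(b), (c), (e)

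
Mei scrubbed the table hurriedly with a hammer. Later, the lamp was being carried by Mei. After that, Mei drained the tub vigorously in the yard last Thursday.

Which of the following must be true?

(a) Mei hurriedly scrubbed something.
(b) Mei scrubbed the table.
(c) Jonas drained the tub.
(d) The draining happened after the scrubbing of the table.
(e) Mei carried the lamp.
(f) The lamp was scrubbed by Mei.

(a) Entailed — every conjunct here is already in the original scrubbing event.
(b) Entailed — every conjunct here is already in the original scrubbing event.
(c) Not entailed — the passage has Mei draining the tub, not Jonas.
(d) Entailed — the narrative places the scrubbing before the draining.
(e) Entailed — 'carry' is an activity; 'was carrying' entails that some carrying happened, so 'carried' holds.
(f) Not entailed — Mei scrubbed the table, not the lamp; the lamp belongs to the carrying event.

(a), (b), (d), (e)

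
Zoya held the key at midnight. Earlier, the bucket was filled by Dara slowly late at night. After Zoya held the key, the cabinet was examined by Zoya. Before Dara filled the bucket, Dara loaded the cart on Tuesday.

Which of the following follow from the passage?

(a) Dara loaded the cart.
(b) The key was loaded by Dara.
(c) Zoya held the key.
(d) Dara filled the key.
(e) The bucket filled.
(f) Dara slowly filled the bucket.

(a) Entailed — the original entails any weakening of itself; this just drops 'on Tuesday'.
(b) Not entailed — Dara loaded the cart, not the key; the key belongs to the holding event.
(c) Entailed — the original entails any weakening of itself; this just drops 'at midnight'.
(d) Not entailed — Dara filled the bucket, not the key; the key belongs to the holding event.
(e) Entailed — 'Dara filled the bucket' is causative; it entails the inchoative 'the bucket filled'.
(f) Entailed — this follows by dropping conjuncts from the filling event's description.

(a), (c), (e), (f)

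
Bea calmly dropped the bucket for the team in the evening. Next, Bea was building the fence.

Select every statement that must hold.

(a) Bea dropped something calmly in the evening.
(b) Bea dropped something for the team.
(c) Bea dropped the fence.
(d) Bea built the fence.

(a), (b)

(a) Entailed — every conjunct here is already in the original dropping event.
(b) Entailed — dropping 'in the evening', 'calmly' and generalizing the patient leaves a sub-description the original still satisfies.
(c) Not entailed — Bea dropped the bucket, not the fence; the fence belongs to the building event.
(d) Not entailed — 'was building' is progressive on an accomplishment; it does not entail the completed 'built'.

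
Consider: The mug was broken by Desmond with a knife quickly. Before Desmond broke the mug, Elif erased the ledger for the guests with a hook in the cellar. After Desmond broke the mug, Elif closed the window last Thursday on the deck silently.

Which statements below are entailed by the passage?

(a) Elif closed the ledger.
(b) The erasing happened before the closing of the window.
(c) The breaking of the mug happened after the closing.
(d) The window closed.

(a) Not entailed — Elif closed the window, not the ledger; the ledger belongs to the erasing event.
(b) Entailed — the narrative places the erasing before the closing.
(c) Not entailed — the narrative places the breaking before the closing, not after.
(d) Entailed — 'Elif closed the window' is causative; it entails the inchoative 'the window closed'.

(b), (d)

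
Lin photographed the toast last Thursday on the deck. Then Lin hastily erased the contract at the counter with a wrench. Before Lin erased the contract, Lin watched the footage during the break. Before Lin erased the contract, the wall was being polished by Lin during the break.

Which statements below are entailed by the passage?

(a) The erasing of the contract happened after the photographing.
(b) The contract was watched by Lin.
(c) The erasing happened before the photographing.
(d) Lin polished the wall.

(a), (d)

(a) Entailed — the narrative places the photographing before the erasing.
(b) Not entailed — Lin watched the footage, not the contract; the contract belongs to the erasing event.
(c) Not entailed — the narrative places the photographing before the erasing, not after.
(d) Entailed — 'polish' is an activity; 'was polishing' entails that some polishing happened, so 'polished' holds.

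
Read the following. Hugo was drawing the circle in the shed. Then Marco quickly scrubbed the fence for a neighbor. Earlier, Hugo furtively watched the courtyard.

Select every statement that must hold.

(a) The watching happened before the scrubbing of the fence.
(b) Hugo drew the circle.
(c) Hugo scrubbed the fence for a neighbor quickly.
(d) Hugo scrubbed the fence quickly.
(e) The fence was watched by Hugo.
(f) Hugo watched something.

(a), (f)

(a) Entailed — the narrative places the watching before the scrubbing.
(b) Not entailed — 'was drawing' is progressive on an accomplishment; it does not entail the completed 'drew'.
(c) Not entailed — the passage has Marco scrubbing the fence, not Hugo.
(d) Not entailed — the passage has Marco scrubbing the fence, not Hugo.
(e) Not entailed — Hugo watched the courtyard, not the fence; the fence belongs to the scrubbing event.
(f) Entailed — this follows by dropping conjuncts from the watching event's description.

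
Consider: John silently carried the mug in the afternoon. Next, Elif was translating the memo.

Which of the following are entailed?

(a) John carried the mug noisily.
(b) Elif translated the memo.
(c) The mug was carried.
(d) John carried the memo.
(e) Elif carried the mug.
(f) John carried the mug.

(c), (f)

(a) Not entailed — 'noisily' adds a manner not in (and inconsistent with) the original.
(b) Not entailed — 'was translating' is progressive on an accomplishment; it does not entail the completed 'translated'.
(c) Entailed — every conjunct here is already in the original carrying event.
(d) Not entailed — John carried the mug, not the memo; the memo belongs to the translating event.
(e) Not entailed — the passage has John carrying the mug, not Elif.
(f) Entailed — dropping 'in the afternoon', 'silently' leaves a sub-description the original still satisfies.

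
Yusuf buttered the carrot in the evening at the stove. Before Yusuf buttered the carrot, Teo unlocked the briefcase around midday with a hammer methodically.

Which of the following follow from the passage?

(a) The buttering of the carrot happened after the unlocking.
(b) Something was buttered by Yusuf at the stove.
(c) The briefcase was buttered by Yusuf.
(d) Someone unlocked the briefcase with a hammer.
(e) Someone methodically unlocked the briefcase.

(a), (b), (d), (e)

(a) Entailed — the narrative places the unlocking before the buttering.
(b) Entailed — the original entails any weakening of itself; this just drops 'in the evening' and generalizes the patient.
(c) Not entailed — Yusuf buttered the carrot, not the briefcase; the briefcase belongs to the unlocking event.
(d) Entailed — dropping 'methodically', 'around midday' and generalizing the agent leaves a sub-description the original still satisfies.
(e) Entailed — every conjunct here is already in the original unlocking event.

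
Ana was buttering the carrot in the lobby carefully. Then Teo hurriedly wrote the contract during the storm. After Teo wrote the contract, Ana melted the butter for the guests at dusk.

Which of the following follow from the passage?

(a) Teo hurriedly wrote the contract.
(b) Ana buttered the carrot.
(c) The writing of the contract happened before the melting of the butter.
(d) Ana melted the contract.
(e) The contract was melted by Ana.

(a) Entailed — every conjunct here is already in the original writing event.
(b) Not entailed — 'was buttering' is progressive on an accomplishment; it does not entail the completed 'buttered'.
(c) Entailed — the narrative places the writing before the melting.
(d) Not entailed — Ana melted the butter, not the contract; the contract belongs to the writing event.
(e) Not entailed — Ana melted the butter, not the contract; the contract belongs to the writing event.

(a), (c)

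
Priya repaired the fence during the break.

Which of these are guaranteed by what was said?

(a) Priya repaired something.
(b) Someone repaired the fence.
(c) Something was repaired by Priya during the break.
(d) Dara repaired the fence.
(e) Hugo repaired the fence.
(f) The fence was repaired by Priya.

(a) Entailed — every conjunct here is already in the original repairing event.
(b) Entailed — this follows by dropping conjuncts from the repairing event's description.
(c) Entailed — this follows by dropping conjuncts from the repairing event's description.
(d) Not entailed — the passage has Priya repairing the fence, not Dara.
(e) Not entailed — the passage has Priya repairing the fence, not Hugo.
(f) Entailed — this follows by dropping conjuncts from the repairing event's description.

(a), (b), (c), (f)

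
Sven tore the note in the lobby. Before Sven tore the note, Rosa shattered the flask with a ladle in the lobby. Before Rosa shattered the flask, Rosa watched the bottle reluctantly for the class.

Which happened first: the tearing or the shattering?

the shattering

The connectives place the shattering before the tearing.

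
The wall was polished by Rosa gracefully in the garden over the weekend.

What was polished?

the wall

'the wall' marks the patient of the polishing event.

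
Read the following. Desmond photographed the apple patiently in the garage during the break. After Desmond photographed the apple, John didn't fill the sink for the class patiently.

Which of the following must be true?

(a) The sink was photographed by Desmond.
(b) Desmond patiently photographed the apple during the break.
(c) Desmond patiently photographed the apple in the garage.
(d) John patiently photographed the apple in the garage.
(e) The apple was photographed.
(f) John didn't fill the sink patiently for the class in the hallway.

(a) Not entailed — Desmond photographed the apple, not the sink; the sink belongs to the filling event.
(b) Entailed — the original entails any weakening of itself; this just drops 'in the garage'.
(c) Entailed — every conjunct here is already in the original photographing event.
(d) Not entailed — the passage has Desmond photographing the apple, not John.
(e) Entailed — this follows by dropping conjuncts from the photographing event's description.
(f) Entailed — under negation, adding a further restriction is entailed: if no such filling event occurred, none occurred in the hallway either.

(b), (c), (e), (f)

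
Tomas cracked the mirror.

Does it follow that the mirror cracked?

'Tomas cracked the mirror' is the causative; it entails the inchoative 'the mirror cracked'.

yes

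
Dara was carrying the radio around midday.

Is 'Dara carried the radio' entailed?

'carry' is atelic; if Dara was carrying the radio, then Dara carried the radio (for some time).

yes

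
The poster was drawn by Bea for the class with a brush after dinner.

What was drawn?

the poster

'the poster' marks the patient of the drawing event.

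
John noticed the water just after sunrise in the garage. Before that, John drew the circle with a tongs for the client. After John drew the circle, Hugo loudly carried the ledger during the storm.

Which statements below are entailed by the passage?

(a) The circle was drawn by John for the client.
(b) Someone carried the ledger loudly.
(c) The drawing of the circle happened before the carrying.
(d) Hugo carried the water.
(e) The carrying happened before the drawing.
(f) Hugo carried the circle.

(a), (b), (c)

(a) Entailed — this follows by dropping conjuncts from the drawing event's description.
(b) Entailed — the original entails any weakening of itself; this just drops 'during the storm' and generalizes the agent.
(c) Entailed — the narrative places the drawing before the carrying.
(d) Not entailed — Hugo carried the ledger, not the water; the water belongs to the noticing event.
(e) Not entailed — the narrative places the drawing before the carrying, not after.
(f) Not entailed — Hugo carried the ledger, not the circle; the circle belongs to the drawing event.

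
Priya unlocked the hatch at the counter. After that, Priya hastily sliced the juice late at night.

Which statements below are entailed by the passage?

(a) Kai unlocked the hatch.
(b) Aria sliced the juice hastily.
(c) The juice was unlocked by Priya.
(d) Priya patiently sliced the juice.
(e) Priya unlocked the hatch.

(e)

(a) Not entailed — the passage has Priya unlocking the hatch, not Kai.
(b) Not entailed — the passage has Priya slicing the juice, not Aria.
(c) Not entailed — Priya unlocked the hatch, not the juice; the juice belongs to the slicing event.
(d) Not entailed — 'patiently' adds a manner not in (and inconsistent with) the original.
(e) Entailed — this follows by dropping conjuncts from the unlocking event's description.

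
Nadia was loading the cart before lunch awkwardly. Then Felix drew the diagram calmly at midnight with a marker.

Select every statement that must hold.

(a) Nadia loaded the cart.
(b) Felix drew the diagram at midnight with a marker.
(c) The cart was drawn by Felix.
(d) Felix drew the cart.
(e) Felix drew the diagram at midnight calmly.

(a) Not entailed — 'was loading' is progressive on an accomplishment; it does not entail the completed 'loaded'.
(b) Entailed — every conjunct here is already in the original drawing event.
(c) Not entailed — Felix drew the diagram, not the cart; the cart belongs to the loading event.
(d) Not entailed — Felix drew the diagram, not the cart; the cart belongs to the loading event.
(e) Entailed — this follows by dropping conjuncts from the drawing event's description.

(b), (e)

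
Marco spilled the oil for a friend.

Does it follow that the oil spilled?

yes

'Marco spilled the oil' is the causative; it entails the inchoative 'the oil spilled'.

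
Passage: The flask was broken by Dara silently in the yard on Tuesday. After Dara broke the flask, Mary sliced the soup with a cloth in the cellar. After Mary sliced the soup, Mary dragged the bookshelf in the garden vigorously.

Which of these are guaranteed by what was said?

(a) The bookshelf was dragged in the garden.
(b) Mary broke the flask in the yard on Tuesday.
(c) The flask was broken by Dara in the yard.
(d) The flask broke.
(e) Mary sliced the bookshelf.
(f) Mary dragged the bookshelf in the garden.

(a) Entailed — every conjunct here is already in the original dragging event.
(b) Not entailed — the passage has Dara breaking the flask, not Mary.
(c) Entailed — this follows by dropping conjuncts from the breaking event's description.
(d) Entailed — 'Dara broke the flask' is causative; it entails the inchoative 'the flask broke'.
(e) Not entailed — Mary sliced the soup, not the bookshelf; the bookshelf belongs to the dragging event.
(f) Entailed — every conjunct here is already in the original dragging event.

(a), (c), (d), (f)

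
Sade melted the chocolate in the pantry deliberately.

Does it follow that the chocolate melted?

yes

'Sade melted the chocolate' is the causative; it entails the inchoative 'the chocolate melted'.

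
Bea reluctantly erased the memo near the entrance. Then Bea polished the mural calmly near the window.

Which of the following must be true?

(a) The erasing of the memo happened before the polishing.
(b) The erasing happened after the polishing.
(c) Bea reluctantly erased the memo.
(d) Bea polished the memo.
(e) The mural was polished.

(a), (c), (e)

(a) Entailed — the narrative places the erasing before the polishing.
(b) Not entailed — the narrative places the erasing before the polishing, not after.
(c) Entailed — the original entails any weakening of itself; this just drops 'near the entrance'.
(d) Not entailed — Bea polished the mural, not the memo; the memo belongs to the erasing event.
(e) Entailed — every conjunct here is already in the original polishing event.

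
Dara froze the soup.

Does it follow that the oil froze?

Nothing is said about any oil; only the soup is affected.

no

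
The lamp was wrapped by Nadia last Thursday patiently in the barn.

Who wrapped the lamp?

'Nadia' marks the agent of the wrapping event.

Nadia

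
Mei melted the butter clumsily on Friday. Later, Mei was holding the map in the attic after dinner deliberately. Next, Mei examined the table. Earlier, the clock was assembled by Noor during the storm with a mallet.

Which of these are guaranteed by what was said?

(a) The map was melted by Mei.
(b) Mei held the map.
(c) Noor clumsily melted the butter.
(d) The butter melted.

(b), (d)

(a) Not entailed — Mei melted the butter, not the map; the map belongs to the holding event.
(b) Entailed — 'hold' is an activity; 'was holding' entails that some holding happened, so 'held' holds.
(c) Not entailed — the passage has Mei melting the butter, not Noor.
(d) Entailed — 'Mei melted the butter' is causative; it entails the inchoative 'the butter melted'.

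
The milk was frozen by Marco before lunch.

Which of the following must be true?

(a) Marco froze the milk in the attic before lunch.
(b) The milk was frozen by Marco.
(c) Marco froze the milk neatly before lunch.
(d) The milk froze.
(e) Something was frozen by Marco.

(b), (d), (e)

(a) Not entailed — 'in the attic' adds information not in the original event.
(b) Entailed — the original entails any weakening of itself; this just drops 'before lunch'.
(c) Not entailed — 'neatly' adds information not in the original event.
(d) Entailed — 'Marco froze the milk' is causative; it entails the inchoative 'the milk froze'.
(e) Entailed — dropping 'before lunch' and generalizing the patient leaves a sub-description the original still satisfies.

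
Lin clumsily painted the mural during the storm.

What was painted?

'the mural' marks the patient of the painting event.

the mural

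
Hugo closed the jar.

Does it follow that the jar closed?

'Hugo closed the jar' is the causative; it entails the inchoative 'the jar closed'.

yes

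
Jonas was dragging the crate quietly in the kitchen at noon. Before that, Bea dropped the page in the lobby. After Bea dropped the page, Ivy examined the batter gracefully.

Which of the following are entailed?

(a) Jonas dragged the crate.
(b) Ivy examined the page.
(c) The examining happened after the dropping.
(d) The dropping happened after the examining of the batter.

(a), (c)

(a) Entailed — 'drag' is an activity; 'was dragging' entails that some dragging happened, so 'dragged' holds.
(b) Not entailed — Ivy examined the batter, not the page; the page belongs to the dropping event.
(c) Entailed — the narrative places the dropping before the examining.
(d) Not entailed — the narrative places the dropping before the examining, not after.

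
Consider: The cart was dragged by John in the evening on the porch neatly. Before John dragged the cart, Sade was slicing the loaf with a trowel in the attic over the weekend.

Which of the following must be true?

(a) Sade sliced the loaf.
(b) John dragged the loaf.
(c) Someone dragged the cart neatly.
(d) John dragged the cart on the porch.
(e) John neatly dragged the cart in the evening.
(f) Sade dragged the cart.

(c), (d), (e)

(a) Not entailed — 'was slicing' is progressive on an accomplishment; it does not entail the completed 'sliced'.
(b) Not entailed — John dragged the cart, not the loaf; the loaf belongs to the slicing event.
(c) Entailed — the original entails any weakening of itself; this just drops 'in the evening', 'on the porch' and generalizes the agent.
(d) Entailed — this follows by dropping conjuncts from the dragging event's description.
(e) Entailed — dropping 'on the porch' leaves a sub-description the original still satisfies.
(f) Not entailed — the passage has John dragging the cart, not Sade.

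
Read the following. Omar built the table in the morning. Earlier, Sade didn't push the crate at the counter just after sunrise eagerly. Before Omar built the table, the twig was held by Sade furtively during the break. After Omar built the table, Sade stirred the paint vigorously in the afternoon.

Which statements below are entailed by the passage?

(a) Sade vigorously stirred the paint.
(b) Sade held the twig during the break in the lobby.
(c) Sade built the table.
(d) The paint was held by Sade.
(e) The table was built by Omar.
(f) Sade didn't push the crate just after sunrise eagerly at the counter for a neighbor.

(a) Entailed — the original entails any weakening of itself; this just drops 'in the afternoon'.
(b) Not entailed — 'in the lobby' adds information not in the original event.
(c) Not entailed — the passage has Omar building the table, not Sade.
(d) Not entailed — Sade held the twig, not the paint; the paint belongs to the stirring event.
(e) Entailed — dropping 'in the morning' leaves a sub-description the original still satisfies.
(f) Entailed — under negation, adding a further restriction is entailed: if no such pushing event occurred, none occurred for a neighbor either.

(a), (e), (f)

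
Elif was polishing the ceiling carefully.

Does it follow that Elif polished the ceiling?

'polish' is atelic; if Elif was polishing the ceiling, then Elif polished the ceiling (for some time).

yes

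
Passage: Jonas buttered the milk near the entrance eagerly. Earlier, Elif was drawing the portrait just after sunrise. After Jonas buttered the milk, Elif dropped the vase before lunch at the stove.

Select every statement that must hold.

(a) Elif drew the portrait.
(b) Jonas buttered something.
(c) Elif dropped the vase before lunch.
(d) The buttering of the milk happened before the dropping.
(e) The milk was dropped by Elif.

(b), (c), (d)

(a) Not entailed — 'was drawing' is progressive on an accomplishment; it does not entail the completed 'drew'.
(b) Entailed — dropping 'near the entrance', 'eagerly' and generalizing the patient leaves a sub-description the original still satisfies.
(c) Entailed — every conjunct here is already in the original dropping event.
(d) Entailed — the narrative places the buttering before the dropping.
(e) Not entailed — Elif dropped the vase, not the milk; the milk belongs to the buttering event.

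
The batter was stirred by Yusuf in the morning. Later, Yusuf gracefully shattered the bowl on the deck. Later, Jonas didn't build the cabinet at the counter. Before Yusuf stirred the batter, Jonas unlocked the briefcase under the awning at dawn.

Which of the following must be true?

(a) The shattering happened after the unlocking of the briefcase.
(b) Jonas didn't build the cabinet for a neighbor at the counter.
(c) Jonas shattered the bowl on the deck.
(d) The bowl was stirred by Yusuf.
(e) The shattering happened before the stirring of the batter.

(a), (b)

(a) Entailed — the narrative places the unlocking before the shattering.
(b) Entailed — under negation, adding a further restriction is entailed: if no such building event occurred, none occurred for a neighbor either.
(c) Not entailed — the passage has Yusuf shattering the bowl, not Jonas.
(d) Not entailed — Yusuf stirred the batter, not the bowl; the bowl belongs to the shattering event.
(e) Not entailed — the narrative places the stirring before the shattering, not after.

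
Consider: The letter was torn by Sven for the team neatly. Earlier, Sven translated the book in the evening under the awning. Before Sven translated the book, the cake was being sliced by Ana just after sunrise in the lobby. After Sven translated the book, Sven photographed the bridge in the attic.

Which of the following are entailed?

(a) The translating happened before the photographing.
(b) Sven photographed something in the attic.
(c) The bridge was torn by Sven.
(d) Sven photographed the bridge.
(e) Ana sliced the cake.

(a), (b), (d)

(a) Entailed — the narrative places the translating before the photographing.
(b) Entailed — generalizing the patient leaves a sub-description the original still satisfies.
(c) Not entailed — Sven tore the letter, not the bridge; the bridge belongs to the photographing event.
(d) Entailed — the original entails any weakening of itself; this just drops 'in the attic'.
(e) Not entailed — 'was slicing' is progressive on an accomplishment; it does not entail the completed 'sliced'.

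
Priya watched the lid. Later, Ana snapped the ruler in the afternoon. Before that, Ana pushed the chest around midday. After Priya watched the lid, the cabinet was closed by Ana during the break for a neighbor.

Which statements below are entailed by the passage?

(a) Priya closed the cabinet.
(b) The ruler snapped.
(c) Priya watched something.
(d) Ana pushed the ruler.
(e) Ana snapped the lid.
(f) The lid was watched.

(a) Not entailed — the passage has Ana closing the cabinet, not Priya.
(b) Entailed — 'Ana snapped the ruler' is causative; it entails the inchoative 'the ruler snapped'.
(c) Entailed — generalizing the patient leaves a sub-description the original still satisfies.
(d) Not entailed — Ana pushed the chest, not the ruler; the ruler belongs to the snapping event.
(e) Not entailed — Ana snapped the ruler, not the lid; the lid belongs to the watching event.
(f) Entailed — the original entails any weakening of itself; this just generalizes the agent.

(b), (c), (f)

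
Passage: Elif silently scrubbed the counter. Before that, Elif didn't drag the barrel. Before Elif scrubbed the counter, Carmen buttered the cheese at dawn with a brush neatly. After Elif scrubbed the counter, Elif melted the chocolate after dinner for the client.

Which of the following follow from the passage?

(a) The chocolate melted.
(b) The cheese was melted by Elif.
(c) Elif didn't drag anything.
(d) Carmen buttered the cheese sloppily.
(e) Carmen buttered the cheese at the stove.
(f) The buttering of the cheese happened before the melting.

(a) Entailed — 'Elif melted the chocolate' is causative; it entails the inchoative 'the chocolate melted'.
(b) Not entailed — Elif melted the chocolate, not the cheese; the cheese belongs to the buttering event.
(c) Not entailed — the original only denies this specific event; Elif may have dragged something else.
(d) Not entailed — 'sloppily' adds a manner not in (and inconsistent with) the original.
(e) Not entailed — 'at the stove' adds information not in the original event.
(f) Entailed — the narrative places the buttering before the melting.

(a), (f)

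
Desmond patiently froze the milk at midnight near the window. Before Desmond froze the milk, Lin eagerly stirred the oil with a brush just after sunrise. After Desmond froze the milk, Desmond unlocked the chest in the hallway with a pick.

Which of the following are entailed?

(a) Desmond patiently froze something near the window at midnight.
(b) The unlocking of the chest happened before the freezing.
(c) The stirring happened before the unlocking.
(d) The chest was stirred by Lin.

(a) Entailed — every conjunct here is already in the original freezing event.
(b) Not entailed — the narrative places the freezing before the unlocking, not after.
(c) Entailed — the narrative places the stirring before the unlocking.
(d) Not entailed — Lin stirred the oil, not the chest; the chest belongs to the unlocking event.

(a), (c)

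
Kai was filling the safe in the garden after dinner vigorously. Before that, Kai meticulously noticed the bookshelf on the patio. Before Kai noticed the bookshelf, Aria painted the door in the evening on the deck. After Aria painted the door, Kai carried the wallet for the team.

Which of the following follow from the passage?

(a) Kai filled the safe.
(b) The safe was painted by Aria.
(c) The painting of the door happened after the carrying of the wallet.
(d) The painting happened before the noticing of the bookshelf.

(a) Not entailed — 'was filling' is progressive on an accomplishment; it does not entail the completed 'filled'.
(b) Not entailed — Aria painted the door, not the safe; the safe belongs to the filling event.
(c) Not entailed — the narrative places the painting before the carrying, not after.
(d) Entailed — the narrative places the painting before the noticing.

(d)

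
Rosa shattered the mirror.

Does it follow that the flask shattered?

no

Nothing is said about any flask; only the mirror is affected.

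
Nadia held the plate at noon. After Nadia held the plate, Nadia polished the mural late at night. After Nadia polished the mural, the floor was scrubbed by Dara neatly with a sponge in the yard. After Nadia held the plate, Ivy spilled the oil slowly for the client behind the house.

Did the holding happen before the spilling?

yes

The narrative orders the holding before the spilling.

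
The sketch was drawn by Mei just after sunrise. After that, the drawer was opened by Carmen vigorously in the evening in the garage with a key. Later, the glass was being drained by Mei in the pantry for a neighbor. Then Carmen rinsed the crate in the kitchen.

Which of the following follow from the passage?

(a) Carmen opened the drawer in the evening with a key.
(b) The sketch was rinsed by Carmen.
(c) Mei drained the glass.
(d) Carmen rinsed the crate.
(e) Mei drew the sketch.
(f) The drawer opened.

(a), (d), (e), (f)

(a) Entailed — this follows by dropping conjuncts from the opening event's description.
(b) Not entailed — Carmen rinsed the crate, not the sketch; the sketch belongs to the drawing event.
(c) Not entailed — 'was draining' is progressive on an accomplishment; it does not entail the completed 'drained'.
(d) Entailed — this follows by dropping conjuncts from the rinsing event's description.
(e) Entailed — dropping 'just after sunrise' leaves a sub-description the original still satisfies.
(f) Entailed — 'Carmen opened the drawer' is causative; it entails the inchoative 'the drawer opened'.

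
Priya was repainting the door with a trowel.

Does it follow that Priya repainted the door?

no

'was repainting' is progressive; for an accomplishment like 'repaint the door', it doesn't entail completion.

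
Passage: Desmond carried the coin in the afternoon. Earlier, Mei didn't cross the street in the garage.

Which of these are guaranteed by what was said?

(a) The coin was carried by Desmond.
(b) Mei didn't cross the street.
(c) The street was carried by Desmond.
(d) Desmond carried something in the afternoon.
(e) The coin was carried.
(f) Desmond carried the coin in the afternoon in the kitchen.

(a) Entailed — every conjunct here is already in the original carrying event.
(b) Not entailed — dropping 'in the garage' under negation is not valid — the original leaves open that Mei crossed the street some other way.
(c) Not entailed — Desmond carried the coin, not the street; the street belongs to the crossing event.
(d) Entailed — generalizing the patient leaves a sub-description the original still satisfies.
(e) Entailed — this follows by dropping conjuncts from the carrying event's description.
(f) Not entailed — 'in the kitchen' adds information not in the original event.

(a), (d), (e)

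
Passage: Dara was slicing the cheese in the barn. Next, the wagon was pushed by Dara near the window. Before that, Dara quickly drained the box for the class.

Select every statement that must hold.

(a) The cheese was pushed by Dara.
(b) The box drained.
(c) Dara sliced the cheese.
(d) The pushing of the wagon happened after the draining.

(a) Not entailed — Dara pushed the wagon, not the cheese; the cheese belongs to the slicing event.
(b) Entailed — 'Dara drained the box' is causative; it entails the inchoative 'the box drained'.
(c) Not entailed — 'was slicing' is progressive on an accomplishment; it does not entail the completed 'sliced'.
(d) Entailed — the narrative places the draining before the pushing.

(b), (d)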